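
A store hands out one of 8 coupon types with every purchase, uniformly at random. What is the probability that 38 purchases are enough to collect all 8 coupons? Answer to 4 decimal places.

Let A_i be the event that coupon i is missing after 38 purchases. By inclusion–exclusion on the A_i,
P(all seen) = Σ_{j=0}^{8} (-1)^j C(8,j)((8-j)/8)^38
= 1.00000 - 0.05005 + 0.00050 - 0.00000 + 0.00000 - 0.00000 + 0.00000 - 0.00000 + 0.00000
= 0.95045.

0.9505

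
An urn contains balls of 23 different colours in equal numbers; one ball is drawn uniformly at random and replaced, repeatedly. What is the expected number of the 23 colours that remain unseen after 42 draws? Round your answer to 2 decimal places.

For each colour, P(unseen after 42) = (22/23)^42 = 0.155.
By linearity of expectation, E[unseen] = 23·(22/23)^42 = 3.556.

3.56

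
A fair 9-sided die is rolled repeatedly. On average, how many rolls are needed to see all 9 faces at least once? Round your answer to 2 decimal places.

25.46

After k distinct faces have appeared, the next roll gives a new one with probability (9-k)/9, so the expected wait for the (k+1)-th is 9/(9-k).
E[T] = 9/9 + 9/8 + 9/7 + ... + 9/2 + 9/1 = 9·H_{9}.
H_{9} = 2.829, so E[T] = 25.461.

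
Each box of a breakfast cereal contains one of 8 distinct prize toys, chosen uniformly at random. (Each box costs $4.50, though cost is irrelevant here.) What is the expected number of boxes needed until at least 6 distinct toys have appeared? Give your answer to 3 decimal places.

With k distinct toys already seen, the next new one arrives after an expected 8/(8-k) boxes.
Sum over k = 0,...,5: E = 8/8 + 8/7 + 8/6 + 8/5 + 8/4 + 8/3 = 9.7429.

9.743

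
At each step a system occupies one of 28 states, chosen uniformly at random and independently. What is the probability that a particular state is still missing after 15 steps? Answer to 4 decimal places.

0.5795

On each step the fixed state fails to appear with probability 27/28.
P(still missing after 15) = (27/28)^15 = 0.57954.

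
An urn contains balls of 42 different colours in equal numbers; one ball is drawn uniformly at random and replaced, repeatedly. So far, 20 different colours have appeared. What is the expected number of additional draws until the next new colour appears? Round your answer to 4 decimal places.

1.9091

The number of draws until the next new colour is geometric with success probability 22/42, so its mean is 42/22.
E = 42/22 = 1.90909.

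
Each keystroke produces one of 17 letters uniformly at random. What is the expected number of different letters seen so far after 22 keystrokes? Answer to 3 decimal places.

12.521

For each letter, P(seen in 22 keystrokes) = 1 - (16/17)^22 = 0.7365.
By linearity of expectation, E[distinct seen] = 17·(1 - (16/17)^22) = 12.5207.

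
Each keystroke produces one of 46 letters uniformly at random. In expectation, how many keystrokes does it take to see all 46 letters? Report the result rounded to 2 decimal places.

The wait to go from k to k+1 distinct letters is geometric with mean 46/(46-k).
E[T] = 46/46 + 46/45 + 46/44 + ... + 46/2 + 46/1 = 46·H_{46}.
H_{46} = 4.417, so E[T] = 203.168.

203.17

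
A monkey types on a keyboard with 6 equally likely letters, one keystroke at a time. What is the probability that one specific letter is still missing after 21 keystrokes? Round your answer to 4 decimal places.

0.0217

On each keystroke the fixed letter fails to appear with probability 5/6.
P(still missing after 21) = (5/6)^21 = 0.02174.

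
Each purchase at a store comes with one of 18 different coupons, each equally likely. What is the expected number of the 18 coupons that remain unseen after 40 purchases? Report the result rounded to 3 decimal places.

For each coupon, P(unseen after 40) = (17/18)^40 = 0.1016.
By linearity of expectation, E[unseen] = 18·(17/18)^40 = 1.8295.

1.829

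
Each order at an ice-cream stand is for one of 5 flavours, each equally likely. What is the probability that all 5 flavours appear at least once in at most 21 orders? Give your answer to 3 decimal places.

By inclusion–exclusion over which flavours are missing,
P(all seen) = Σ_{j=0}^{5} (-1)^j C(5,j)((5-j)/5)^21
= 1.0000 - 0.0461 + 0.0002 - 0.0000 + 0.0000 - 0.0000
= 0.9541.

0.954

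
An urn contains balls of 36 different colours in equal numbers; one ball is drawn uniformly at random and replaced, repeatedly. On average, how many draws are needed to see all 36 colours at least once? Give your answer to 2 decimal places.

The wait to go from k to k+1 distinct colours is geometric with mean 36/(36-k).
E[T] = 36/36 + 36/35 + 36/34 + ... + 36/2 + 36/1 = 36·H_{36}.
H_{36} = 4.175, so E[T] = 150.284.

150.28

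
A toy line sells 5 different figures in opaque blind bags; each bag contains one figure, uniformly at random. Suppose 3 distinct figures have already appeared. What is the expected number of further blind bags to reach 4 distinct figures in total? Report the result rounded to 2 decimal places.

With k distinct figures already seen, the next new one takes an expected 5/(5-k) blind bags.
Only the k = 3 term is needed: E = 5/2 = 2.500.

2.50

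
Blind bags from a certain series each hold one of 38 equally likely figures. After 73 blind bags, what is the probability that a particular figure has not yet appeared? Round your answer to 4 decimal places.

0.1427

Each blind bag misses the fixed figure with probability (38-1)/38 = 37/38, independently.
P(still missing after 73) = (37/38)^73 = 0.14273.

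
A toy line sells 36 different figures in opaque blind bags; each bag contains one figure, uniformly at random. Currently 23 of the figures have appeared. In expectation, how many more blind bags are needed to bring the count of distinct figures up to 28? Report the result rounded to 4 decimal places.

The wait to go from k to k+1 distinct figures is geometric with mean 36/(36-k).
Sum over k = 23,...,27: E = 36/13 + 36/12 + 36/11 + 36/10 + 36/9 = 16.64196.

16.6420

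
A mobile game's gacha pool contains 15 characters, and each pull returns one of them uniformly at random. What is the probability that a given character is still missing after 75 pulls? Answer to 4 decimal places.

0.0057

On each pull the fixed character fails to appear with probability 14/15.
P(still missing after 75) = (14/15)^75 = 0.00566.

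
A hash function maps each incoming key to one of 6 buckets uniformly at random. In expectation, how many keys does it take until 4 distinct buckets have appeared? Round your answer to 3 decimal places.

5.700

With k distinct buckets already seen, the next new one arrives after an expected 6/(6-k) keys.
Sum over k = 0,...,3: E = 6/6 + 6/5 + 6/4 + 6/3 = 5.7000.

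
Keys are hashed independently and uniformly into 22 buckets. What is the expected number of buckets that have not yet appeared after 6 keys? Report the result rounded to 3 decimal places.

For each bucket, P(unseen after 6) = (21/22)^6 = 0.7564.
By linearity of expectation, E[unseen] = 22·(21/22)^6 = 16.6419.

16.642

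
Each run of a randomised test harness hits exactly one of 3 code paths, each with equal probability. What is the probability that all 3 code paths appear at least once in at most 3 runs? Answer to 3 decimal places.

0.222

Let A_i be the event that code path i is missing after 3 runs. By inclusion–exclusion on the A_i,
P(all seen) = Σ_{j=0}^{3} (-1)^j C(3,j)((3-j)/3)^3
= 1.0000 - 0.8889 + 0.1111 - 0.0000
= 0.2222.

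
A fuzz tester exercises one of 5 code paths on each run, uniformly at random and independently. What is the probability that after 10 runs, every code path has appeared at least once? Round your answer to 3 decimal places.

0.523

By inclusion–exclusion over which code paths are missing,
P(all seen) = Σ_{j=0}^{5} (-1)^j C(5,j)((5-j)/5)^10
= 1.0000 - 0.5369 + 0.0605 - 0.0010 + 0.0000 - 0.0000
= 0.5225.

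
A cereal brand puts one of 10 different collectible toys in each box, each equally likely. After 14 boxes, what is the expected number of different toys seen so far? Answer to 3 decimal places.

For each toy, P(seen in 14 boxes) = 1 - (9/10)^14 = 0.7712.
By linearity of expectation, E[distinct seen] = 10·(1 - (9/10)^14) = 7.7123.

7.712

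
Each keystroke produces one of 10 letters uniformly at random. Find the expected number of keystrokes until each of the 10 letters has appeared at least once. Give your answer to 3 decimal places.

29.290

Split into phases: going from k distinct to k+1 distinct takes on average 10/(10-k) keystrokes.
E[T] = 10/10 + 10/9 + 10/8 + ... + 10/2 + 10/1 = 10·H_{10}.
H_{10} = 2.9290, so E[T] = 29.2897.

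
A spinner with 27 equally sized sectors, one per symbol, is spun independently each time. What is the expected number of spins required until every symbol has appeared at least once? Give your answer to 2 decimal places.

The wait to go from k to k+1 distinct symbols is geometric with mean 27/(27-k).
E[T] = 27/27 + 27/26 + 27/25 + ... + 27/2 + 27/1 = 27·H_{27}.
H_{27} = 3.891, so E[T] = 105.069.

105.07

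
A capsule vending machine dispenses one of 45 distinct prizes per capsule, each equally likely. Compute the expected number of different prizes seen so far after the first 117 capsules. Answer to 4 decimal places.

For each prize, P(seen in 117 capsules) = 1 - (44/45)^117 = 0.92787.
By linearity of expectation, E[distinct seen] = 45·(1 - (44/45)^117) = 41.75428.

41.7543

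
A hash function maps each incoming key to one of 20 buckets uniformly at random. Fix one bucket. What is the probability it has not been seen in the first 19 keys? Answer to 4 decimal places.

0.3774

Each key misses the fixed bucket with probability (20-1)/20 = 19/20, independently.
P(still missing after 19) = (19/20)^19 = 0.37735.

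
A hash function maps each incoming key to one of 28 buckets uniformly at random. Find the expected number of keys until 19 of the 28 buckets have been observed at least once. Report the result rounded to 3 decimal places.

Going from k to k+1 distinct takes a geometric number of keys with mean 28/(28-k).
Sum over k = 0,...,18: E = 28/28 + 28/27 + 28/26 + ... + 28/11 + 28/10 = 30.7497.

30.750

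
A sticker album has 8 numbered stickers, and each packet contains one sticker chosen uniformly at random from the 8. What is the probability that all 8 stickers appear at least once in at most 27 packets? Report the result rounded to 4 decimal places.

0.7943

Let A_i be the event that sticker i is missing after 27 packets. By inclusion–exclusion on the A_i,
P(all seen) = Σ_{j=0}^{8} (-1)^j C(8,j)((8-j)/8)^27
= 1.00000 - 0.21742 + 0.01185 - 0.00017 + 0.00000 - 0.00000 + 0.00000 - 0.00000 + 0.00000
= 0.79426.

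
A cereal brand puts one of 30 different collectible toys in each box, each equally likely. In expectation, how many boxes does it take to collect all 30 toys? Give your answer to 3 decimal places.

119.850

The wait to go from k to k+1 distinct toys is geometric with mean 30/(30-k).
E[T] = 30/30 + 30/29 + 30/28 + ... + 30/2 + 30/1 = 30·H_{30}.
H_{30} = 3.9950, so E[T] = 119.8496.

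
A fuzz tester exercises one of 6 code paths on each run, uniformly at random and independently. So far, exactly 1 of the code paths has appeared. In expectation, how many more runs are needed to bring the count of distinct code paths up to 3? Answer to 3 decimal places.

With k distinct code paths already seen, the next new one takes an expected 6/(6-k) runs.
Sum over k = 1,...,2: E = 6/5 + 6/4 = 2.7000.

2.700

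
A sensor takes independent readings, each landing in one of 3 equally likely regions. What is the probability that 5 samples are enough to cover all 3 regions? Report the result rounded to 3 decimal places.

Let A_i be the event that region i is missing after 5 samples. By inclusion–exclusion on the A_i,
P(all seen) = Σ_{j=0}^{3} (-1)^j C(3,j)((3-j)/3)^5
= 1.0000 - 0.3951 + 0.0123 - 0.0000
= 0.6173.

0.617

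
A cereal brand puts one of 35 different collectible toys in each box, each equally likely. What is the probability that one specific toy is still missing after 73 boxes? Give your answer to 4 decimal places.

0.1205

Each box misses the fixed toy with probability (35-1)/35 = 34/35, independently.
P(still missing after 73) = (34/35)^73 = 0.12050.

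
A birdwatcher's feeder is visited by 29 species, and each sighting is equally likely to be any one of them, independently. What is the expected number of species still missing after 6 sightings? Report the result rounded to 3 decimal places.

For each species, P(unseen after 6) = (28/29)^6 = 0.8101.
By linearity of expectation, E[unseen] = 29·(28/29)^6 = 23.4941.

23.494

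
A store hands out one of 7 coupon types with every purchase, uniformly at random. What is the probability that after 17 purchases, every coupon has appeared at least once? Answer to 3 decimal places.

0.557

Let A_i be the event that coupon i is missing after 17 purchases. By inclusion–exclusion on the A_i,
P(all seen) = Σ_{j=0}^{7} (-1)^j C(7,j)((7-j)/7)^17
= 1.0000 - 0.5093 + 0.0689 - 0.0026 + 0.0000 - 0.0000 + 0.0000 - 0.0000
= 0.5570.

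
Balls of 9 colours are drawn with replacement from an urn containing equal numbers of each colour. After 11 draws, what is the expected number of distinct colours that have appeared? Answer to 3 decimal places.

6.536

For each colour, P(seen in 11 draws) = 1 - (8/9)^11 = 0.7263.
By linearity of expectation, E[distinct seen] = 9·(1 - (8/9)^11) = 6.5364.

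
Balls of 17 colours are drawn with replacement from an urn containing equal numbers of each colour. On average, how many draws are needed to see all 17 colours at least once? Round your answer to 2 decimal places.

58.47

Split into phases: going from k distinct to k+1 distinct takes on average 17/(17-k) draws.
E[T] = 17/17 + 17/16 + 17/15 + ... + 17/2 + 17/1 = 17·H_{17}.
H_{17} = 3.440, so E[T] = 58.472.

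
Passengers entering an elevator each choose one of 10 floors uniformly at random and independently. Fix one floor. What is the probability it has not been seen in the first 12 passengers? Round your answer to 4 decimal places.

On each passenger the fixed floor fails to appear with probability 9/10.
P(still missing after 12) = (9/10)^12 = 0.28243.

0.2824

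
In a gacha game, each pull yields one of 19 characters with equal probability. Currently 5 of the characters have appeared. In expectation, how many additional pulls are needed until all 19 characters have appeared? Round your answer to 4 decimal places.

61.7797

With k distinct characters already seen, the next new one takes an expected 19/(19-k) pulls.
Sum over k = 5,...,18: E = 19/14 + 19/13 + 19/12 + ... + 19/2 + 19/1 = 61.77968.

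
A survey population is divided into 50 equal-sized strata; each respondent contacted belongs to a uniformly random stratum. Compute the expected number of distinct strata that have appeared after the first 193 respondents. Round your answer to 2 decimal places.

48.99

For each stratum, P(seen in 193 respondents) = 1 - (49/50)^193 = 0.980.
By linearity of expectation, E[distinct seen] = 50·(1 - (49/50)^193) = 48.987.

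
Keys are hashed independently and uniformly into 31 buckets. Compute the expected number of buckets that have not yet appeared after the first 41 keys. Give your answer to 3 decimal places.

For each bucket, P(unseen after 41) = (30/31)^41 = 0.2607.
By linearity of expectation, E[unseen] = 31·(30/31)^41 = 8.0817.

8.082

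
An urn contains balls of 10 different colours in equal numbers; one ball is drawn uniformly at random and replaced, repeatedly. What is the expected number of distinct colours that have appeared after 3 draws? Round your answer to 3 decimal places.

For each colour, P(seen in 3 draws) = 1 - (9/10)^3 = 0.2710.
By linearity of expectation, E[distinct seen] = 10·(1 - (9/10)^3) = 2.7100.

2.710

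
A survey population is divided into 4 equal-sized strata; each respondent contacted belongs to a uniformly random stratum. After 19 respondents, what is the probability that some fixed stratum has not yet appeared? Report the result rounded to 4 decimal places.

On each respondent the fixed stratum fails to appear with probability 3/4.
P(still missing after 19) = (3/4)^19 = 0.00423.

0.0042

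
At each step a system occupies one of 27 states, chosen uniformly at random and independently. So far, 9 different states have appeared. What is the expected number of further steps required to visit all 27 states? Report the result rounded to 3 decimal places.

From k distinct to k+1 distinct takes on average 27/(27-k) steps.
Sum over k = 9,...,26: E = 27/18 + 27/17 + 27/16 + ... + 27/2 + 27/1 = 94.3679.

94.368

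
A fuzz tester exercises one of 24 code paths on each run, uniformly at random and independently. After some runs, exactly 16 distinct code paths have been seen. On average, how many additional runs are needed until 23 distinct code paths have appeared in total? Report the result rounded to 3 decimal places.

The wait to go from k to k+1 distinct code paths is geometric with mean 24/(24-k).
Sum over k = 16,...,22: E = 24/8 + 24/7 + 24/6 + ... + 24/3 + 24/2 = 41.2286.

41.229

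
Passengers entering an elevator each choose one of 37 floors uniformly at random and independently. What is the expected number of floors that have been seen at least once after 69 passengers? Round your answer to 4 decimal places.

31.4133

For each floor, P(seen in 69 passengers) = 1 - (36/37)^69 = 0.84901.
By linearity of expectation, E[distinct seen] = 37·(1 - (36/37)^69) = 31.41330.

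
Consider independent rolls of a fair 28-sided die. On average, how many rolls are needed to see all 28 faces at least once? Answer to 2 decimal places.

109.96

Split into phases: going from k distinct to k+1 distinct takes on average 28/(28-k) rolls.
E[T] = 28/28 + 28/27 + 28/26 + ... + 28/2 + 28/1 = 28·H_{28}.
H_{28} = 3.927, so E[T] = 109.961.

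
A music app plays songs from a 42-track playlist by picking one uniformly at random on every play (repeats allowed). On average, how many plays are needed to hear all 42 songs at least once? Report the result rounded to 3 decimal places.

181.723

Split into phases: going from k distinct to k+1 distinct takes on average 42/(42-k) plays.
E[T] = 42/42 + 42/41 + 42/40 + ... + 42/2 + 42/1 = 42·H_{42}.
H_{42} = 4.3267, so E[T] = 181.7232.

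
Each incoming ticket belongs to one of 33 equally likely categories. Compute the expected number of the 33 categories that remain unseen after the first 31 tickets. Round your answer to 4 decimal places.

12.7125

For each category, P(unseen after 31) = (32/33)^31 = 0.38523.
By linearity of expectation, E[unseen] = 33·(32/33)^31 = 12.71250.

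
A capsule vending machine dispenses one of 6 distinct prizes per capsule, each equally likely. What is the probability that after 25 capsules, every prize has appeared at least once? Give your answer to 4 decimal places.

By inclusion–exclusion over which prizes are missing,
P(all seen) = Σ_{j=0}^{6} (-1)^j C(6,j)((6-j)/6)^25
= 1.00000 - 0.06290 + 0.00059 - 0.00000 + 0.00000 - 0.00000 + 0.00000
= 0.93770.

0.9377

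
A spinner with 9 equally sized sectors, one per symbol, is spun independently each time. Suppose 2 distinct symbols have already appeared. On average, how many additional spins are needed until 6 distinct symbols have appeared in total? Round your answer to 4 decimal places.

With k distinct symbols already seen, the next new one takes an expected 9/(9-k) spins.
Sum over k = 2,...,5: E = 9/7 + 9/6 + 9/5 + 9/4 = 6.83571.

6.8357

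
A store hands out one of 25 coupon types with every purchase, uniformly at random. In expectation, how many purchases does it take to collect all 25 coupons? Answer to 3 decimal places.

95.399

Split into phases: going from k distinct to k+1 distinct takes on average 25/(25-k) purchases.
E[T] = 25/25 + 25/24 + 25/23 + ... + 25/2 + 25/1 = 25·H_{25}.
H_{25} = 3.8160, so E[T] = 95.3990.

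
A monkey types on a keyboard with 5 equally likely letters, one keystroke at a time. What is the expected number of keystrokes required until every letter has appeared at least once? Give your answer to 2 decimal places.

After k distinct letters have appeared, the next keystroke gives a new one with probability (5-k)/5, so the expected wait for the (k+1)-th is 5/(5-k).
E[T] = 5/5 + 5/4 + 5/3 + 5/2 + 5/1 = 5·H_{5}.
H_{5} = 2.283, so E[T] = 11.417.

11.42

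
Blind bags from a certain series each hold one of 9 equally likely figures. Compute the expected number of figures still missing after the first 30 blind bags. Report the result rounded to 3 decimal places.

For each figure, P(unseen after 30) = (8/9)^30 = 0.0292.
By linearity of expectation, E[unseen] = 9·(8/9)^30 = 0.2628.

0.263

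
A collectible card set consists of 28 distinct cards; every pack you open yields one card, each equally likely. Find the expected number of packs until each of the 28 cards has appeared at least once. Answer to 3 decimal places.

The wait to go from k to k+1 distinct cards is geometric with mean 28/(28-k).
E[T] = 28/28 + 28/27 + 28/26 + ... + 28/2 + 28/1 = 28·H_{28}.
H_{28} = 3.9272, so E[T] = 109.9608.

109.961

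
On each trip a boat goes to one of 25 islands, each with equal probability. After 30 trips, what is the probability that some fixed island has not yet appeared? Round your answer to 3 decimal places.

0.294

Each trip misses the fixed island with probability (25-1)/25 = 24/25, independently.
P(still missing after 30) = (24/25)^30 = 0.2939.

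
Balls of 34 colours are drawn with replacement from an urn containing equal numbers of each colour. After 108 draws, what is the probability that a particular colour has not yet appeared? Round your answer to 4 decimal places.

0.0398

On each draw the fixed colour fails to appear with probability 33/34.
P(still missing after 108) = (33/34)^108 = 0.03979.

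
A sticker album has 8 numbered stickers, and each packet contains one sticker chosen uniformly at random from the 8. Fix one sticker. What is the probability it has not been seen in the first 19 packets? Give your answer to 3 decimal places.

Each packet misses the fixed sticker with probability (8-1)/8 = 7/8, independently.
P(still missing after 19) = (7/8)^19 = 0.0791.

0.079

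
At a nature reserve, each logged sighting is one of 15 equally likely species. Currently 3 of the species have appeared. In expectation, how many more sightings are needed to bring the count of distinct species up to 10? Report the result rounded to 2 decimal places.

With k distinct species already seen, the next new one takes an expected 15/(15-k) sightings.
Sum over k = 3,...,9: E = 15/12 + 15/11 + 15/10 + ... + 15/7 + 15/6 = 12.298.

12.30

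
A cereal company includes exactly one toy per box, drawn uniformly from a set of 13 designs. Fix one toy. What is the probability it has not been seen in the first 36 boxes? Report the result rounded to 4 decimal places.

0.0560

Each box misses the fixed toy with probability (13-1)/13 = 12/13, independently.
P(still missing after 36) = (12/13)^36 = 0.05605.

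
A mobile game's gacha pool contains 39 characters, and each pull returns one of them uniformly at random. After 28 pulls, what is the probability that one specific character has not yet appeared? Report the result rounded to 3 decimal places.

On each pull the fixed character fails to appear with probability 38/39.
P(still missing after 28) = (38/39)^28 = 0.4832.

0.483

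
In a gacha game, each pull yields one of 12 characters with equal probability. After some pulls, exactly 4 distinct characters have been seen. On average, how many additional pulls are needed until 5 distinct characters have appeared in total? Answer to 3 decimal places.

With k distinct characters already seen, the next new one takes an expected 12/(12-k) pulls.
Only the k = 4 term is needed: E = 12/8 = 1.5000.

1.500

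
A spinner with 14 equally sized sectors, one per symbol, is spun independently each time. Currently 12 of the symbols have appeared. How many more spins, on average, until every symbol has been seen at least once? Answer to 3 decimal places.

From k distinct to k+1 distinct takes on average 14/(14-k) spins.
Sum over k = 12,...,13: E = 14/2 + 14/1 = 21.0000.

21.000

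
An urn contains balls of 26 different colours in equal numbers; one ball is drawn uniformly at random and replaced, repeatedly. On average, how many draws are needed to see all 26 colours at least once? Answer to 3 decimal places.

100.215

After k distinct colours have appeared, the next draw gives a new one with probability (26-k)/26, so the expected wait for the (k+1)-th is 26/(26-k).
E[T] = 26/26 + 26/25 + 26/24 + ... + 26/2 + 26/1 = 26·H_{26}.
H_{26} = 3.8544, so E[T] = 100.2149.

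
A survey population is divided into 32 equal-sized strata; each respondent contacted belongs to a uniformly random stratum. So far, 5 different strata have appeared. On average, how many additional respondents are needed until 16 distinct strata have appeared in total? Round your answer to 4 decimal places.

16.3433

The wait to go from k to k+1 distinct strata is geometric with mean 32/(32-k).
Sum over k = 5,...,15: E = 32/27 + 32/26 + 32/25 + ... + 32/18 + 32/17 = 16.34329.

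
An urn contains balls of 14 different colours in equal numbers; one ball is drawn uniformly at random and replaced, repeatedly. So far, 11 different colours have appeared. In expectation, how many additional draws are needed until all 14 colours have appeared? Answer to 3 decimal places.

The wait to go from k to k+1 distinct colours is geometric with mean 14/(14-k).
Sum over k = 11,...,13: E = 14/3 + 14/2 + 14/1 = 25.6667.

25.667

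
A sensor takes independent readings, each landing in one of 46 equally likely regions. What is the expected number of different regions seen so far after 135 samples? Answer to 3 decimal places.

For each region, P(seen in 135 samples) = 1 - (45/46)^135 = 0.9486.
By linearity of expectation, E[distinct seen] = 46·(1 - (45/46)^135) = 43.6333.

43.633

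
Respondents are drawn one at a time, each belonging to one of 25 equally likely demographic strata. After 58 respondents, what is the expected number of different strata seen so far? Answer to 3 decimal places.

22.658

For each stratum, P(seen in 58 respondents) = 1 - (24/25)^58 = 0.9063.
By linearity of expectation, E[distinct seen] = 25·(1 - (24/25)^58) = 22.6575.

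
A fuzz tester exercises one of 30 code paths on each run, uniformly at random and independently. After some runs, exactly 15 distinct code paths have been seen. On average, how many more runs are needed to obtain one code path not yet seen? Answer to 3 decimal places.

2.000

The number of runs until the next new code path is geometric with success probability 15/30, so its mean is 30/15.
E = 30/15 = 2.0000.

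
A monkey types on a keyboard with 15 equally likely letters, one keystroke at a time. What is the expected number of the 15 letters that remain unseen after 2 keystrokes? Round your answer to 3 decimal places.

For each letter, P(unseen after 2) = (14/15)^2 = 0.8711.
By linearity of expectation, E[unseen] = 15·(14/15)^2 = 13.0667.

13.067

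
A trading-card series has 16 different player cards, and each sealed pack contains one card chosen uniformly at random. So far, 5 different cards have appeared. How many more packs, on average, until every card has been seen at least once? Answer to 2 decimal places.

With k distinct cards already seen, the next new one takes an expected 16/(16-k) packs.
Sum over k = 5,...,15: E = 16/11 + 16/10 + 16/9 + ... + 16/2 + 16/1 = 48.318.

48.32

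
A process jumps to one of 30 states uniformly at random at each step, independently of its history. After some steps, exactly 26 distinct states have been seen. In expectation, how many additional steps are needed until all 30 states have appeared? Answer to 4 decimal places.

62.5000

With k distinct states already seen, the next new one takes an expected 30/(30-k) steps.
Sum over k = 26,...,29: E = 30/4 + 30/3 + 30/2 + 30/1 = 62.50000.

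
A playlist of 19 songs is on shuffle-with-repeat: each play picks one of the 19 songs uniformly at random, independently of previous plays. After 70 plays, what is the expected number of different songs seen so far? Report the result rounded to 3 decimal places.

18.568

For each song, P(seen in 70 plays) = 1 - (18/19)^70 = 0.9773.
By linearity of expectation, E[distinct seen] = 19·(1 - (18/19)^70) = 18.5684.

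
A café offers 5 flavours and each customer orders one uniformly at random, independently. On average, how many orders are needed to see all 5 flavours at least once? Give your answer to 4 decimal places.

The wait to go from k to k+1 distinct flavours is geometric with mean 5/(5-k).
E[T] = 5/5 + 5/4 + 5/3 + 5/2 + 5/1 = 5·H_{5}.
H_{5} = 2.28333, so E[T] = 11.41667.

11.4167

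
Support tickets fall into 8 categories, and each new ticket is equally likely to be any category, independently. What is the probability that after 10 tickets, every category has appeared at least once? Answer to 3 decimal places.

0.028

Let A_i be the event that category i is missing after 10 tickets. By inclusion–exclusion on the A_i,
P(all seen) = Σ_{j=0}^{8} (-1)^j C(8,j)((8-j)/8)^10
= 1.0000 - 2.1046 + 1.5768 - 0.5093 + 0.0684 - 0.0031 + 0.0000 - 0.0000 + 0.0000
= 0.0282.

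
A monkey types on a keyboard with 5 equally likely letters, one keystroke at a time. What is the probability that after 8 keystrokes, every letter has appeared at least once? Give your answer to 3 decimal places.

0.323

By inclusion–exclusion over which letters are missing,
P(all seen) = Σ_{j=0}^{5} (-1)^j C(5,j)((5-j)/5)^8
= 1.0000 - 0.8389 + 0.1680 - 0.0066 + 0.0000 - 0.0000
= 0.3226.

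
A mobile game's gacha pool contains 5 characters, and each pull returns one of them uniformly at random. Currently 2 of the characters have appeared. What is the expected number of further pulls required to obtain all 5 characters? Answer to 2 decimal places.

9.17

From k distinct to k+1 distinct takes on average 5/(5-k) pulls.
Sum over k = 2,...,4: E = 5/3 + 5/2 + 5/1 = 9.167.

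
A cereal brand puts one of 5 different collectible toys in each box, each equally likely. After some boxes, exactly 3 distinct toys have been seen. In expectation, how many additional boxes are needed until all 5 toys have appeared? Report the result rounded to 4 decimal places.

7.5000

The wait to go from k to k+1 distinct toys is geometric with mean 5/(5-k).
Sum over k = 3,...,4: E = 5/2 + 5/1 = 7.50000.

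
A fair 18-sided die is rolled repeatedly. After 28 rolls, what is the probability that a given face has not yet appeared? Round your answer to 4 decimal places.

On each roll the fixed face fails to appear with probability 17/18.
P(still missing after 28) = (17/18)^28 = 0.20181.

0.2018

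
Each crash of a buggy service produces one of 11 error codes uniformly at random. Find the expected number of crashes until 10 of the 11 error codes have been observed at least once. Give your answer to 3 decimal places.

22.219

With k distinct error codes already seen, the next new one arrives after an expected 11/(11-k) crashes.
Sum over k = 0,...,9: E = 11/11 + 11/10 + 11/9 + ... + 11/3 + 11/2 = 22.2187.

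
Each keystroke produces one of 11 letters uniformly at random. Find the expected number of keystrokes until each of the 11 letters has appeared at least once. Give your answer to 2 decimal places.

Split into phases: going from k distinct to k+1 distinct takes on average 11/(11-k) keystrokes.
E[T] = 11/11 + 11/10 + 11/9 + ... + 11/2 + 11/1 = 11·H_{11}.
H_{11} = 3.020, so E[T] = 33.219.

33.22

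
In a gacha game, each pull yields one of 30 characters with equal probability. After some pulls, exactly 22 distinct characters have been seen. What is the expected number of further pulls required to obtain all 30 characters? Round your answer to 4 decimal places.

81.5357

With k distinct characters already seen, the next new one takes an expected 30/(30-k) pulls.
Sum over k = 22,...,29: E = 30/8 + 30/7 + 30/6 + ... + 30/2 + 30/1 = 81.53571.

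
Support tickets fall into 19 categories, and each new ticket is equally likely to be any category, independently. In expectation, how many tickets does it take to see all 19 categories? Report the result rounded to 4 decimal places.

67.4071

The wait to go from k to k+1 distinct categories is geometric with mean 19/(19-k).
E[T] = 19/19 + 19/18 + 19/17 + ... + 19/2 + 19/1 = 19·H_{19}.
H_{19} = 3.54774, so E[T] = 67.40705.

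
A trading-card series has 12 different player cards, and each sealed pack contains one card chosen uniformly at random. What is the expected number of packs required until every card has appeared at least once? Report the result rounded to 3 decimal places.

37.239

After k distinct cards have appeared, the next pack gives a new one with probability (12-k)/12, so the expected wait for the (k+1)-th is 12/(12-k).
E[T] = 12/12 + 12/11 + 12/10 + ... + 12/2 + 12/1 = 12·H_{12}.
H_{12} = 3.1032, so E[T] = 37.2385.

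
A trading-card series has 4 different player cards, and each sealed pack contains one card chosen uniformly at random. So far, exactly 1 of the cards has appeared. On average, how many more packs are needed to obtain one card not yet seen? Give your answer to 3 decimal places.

1.333

The number of packs until the next new card is geometric with success probability 3/4, so its mean is 4/3.
E = 4/3 = 1.3333.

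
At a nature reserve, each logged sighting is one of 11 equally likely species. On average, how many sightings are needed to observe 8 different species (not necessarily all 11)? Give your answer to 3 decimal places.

With k distinct species already seen, the next new one arrives after an expected 11/(11-k) sightings.
Sum over k = 0,...,7: E = 11/11 + 11/10 + 11/9 + ... + 11/5 + 11/4 = 13.0520.

13.052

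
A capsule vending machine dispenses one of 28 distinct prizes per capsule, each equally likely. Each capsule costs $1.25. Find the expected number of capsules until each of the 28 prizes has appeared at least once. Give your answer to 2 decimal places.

The wait to go from k to k+1 distinct prizes is geometric with mean 28/(28-k).
E[T] = 28/28 + 28/27 + 28/26 + ... + 28/2 + 28/1 = 28·H_{28}.
H_{28} = 3.927, so E[T] = 109.961.

109.96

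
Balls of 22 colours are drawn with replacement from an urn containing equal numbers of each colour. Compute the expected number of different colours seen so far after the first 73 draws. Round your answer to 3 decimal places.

21.263

For each colour, P(seen in 73 draws) = 1 - (21/22)^73 = 0.9665.
By linearity of expectation, E[distinct seen] = 22·(1 - (21/22)^73) = 21.2628.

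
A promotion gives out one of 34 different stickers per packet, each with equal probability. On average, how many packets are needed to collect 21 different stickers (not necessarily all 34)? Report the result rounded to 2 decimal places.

With k distinct stickers already seen, the next new one arrives after an expected 34/(34-k) packets.
Sum over k = 0,...,20: E = 34/34 + 34/33 + 34/32 + ... + 34/15 + 34/14 = 31.895.

31.89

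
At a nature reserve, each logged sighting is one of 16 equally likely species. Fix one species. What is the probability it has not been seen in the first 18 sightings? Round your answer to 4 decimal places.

On each sighting the fixed species fails to appear with probability 15/16.
P(still missing after 18) = (15/16)^18 = 0.31296.

0.3130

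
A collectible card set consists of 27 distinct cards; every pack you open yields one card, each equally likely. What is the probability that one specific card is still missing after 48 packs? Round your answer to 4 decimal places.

0.1634

Each pack misses the fixed card with probability (27-1)/27 = 26/27, independently.
P(still missing after 48) = (26/27)^48 = 0.16340.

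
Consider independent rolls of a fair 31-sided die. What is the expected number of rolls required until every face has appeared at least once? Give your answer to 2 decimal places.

124.84

After k distinct faces have appeared, the next roll gives a new one with probability (31-k)/31, so the expected wait for the (k+1)-th is 31/(31-k).
E[T] = 31/31 + 31/30 + 31/29 + ... + 31/2 + 31/1 = 31·H_{31}.
H_{31} = 4.027, so E[T] = 124.845.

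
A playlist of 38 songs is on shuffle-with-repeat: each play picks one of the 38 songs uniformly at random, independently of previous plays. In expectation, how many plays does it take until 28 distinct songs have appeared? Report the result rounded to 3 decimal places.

49.359

With k distinct songs already seen, the next new one arrives after an expected 38/(38-k) plays.
Sum over k = 0,...,27: E = 38/38 + 38/37 + 38/36 + ... + 38/12 + 38/11 = 49.3595.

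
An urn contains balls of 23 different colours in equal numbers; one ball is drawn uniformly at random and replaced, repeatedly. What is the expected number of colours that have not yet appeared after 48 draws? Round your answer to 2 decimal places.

2.72

For each colour, P(unseen after 48) = (22/23)^48 = 0.118.
By linearity of expectation, E[unseen] = 23·(22/23)^48 = 2.723.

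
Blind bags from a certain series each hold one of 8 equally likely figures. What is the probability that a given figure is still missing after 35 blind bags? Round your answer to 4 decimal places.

0.0093

On each blind bag the fixed figure fails to appear with probability 7/8.
P(still missing after 35) = (7/8)^35 = 0.00934.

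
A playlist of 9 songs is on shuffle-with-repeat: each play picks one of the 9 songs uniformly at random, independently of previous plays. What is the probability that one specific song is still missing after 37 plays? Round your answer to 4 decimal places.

On each play the fixed song fails to appear with probability 8/9.
P(still missing after 37) = (8/9)^37 = 0.01280.

0.0128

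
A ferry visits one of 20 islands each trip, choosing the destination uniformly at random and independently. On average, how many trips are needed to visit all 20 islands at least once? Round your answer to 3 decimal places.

Split into phases: going from k distinct to k+1 distinct takes on average 20/(20-k) trips.
E[T] = 20/20 + 20/19 + 20/18 + ... + 20/2 + 20/1 = 20·H_{20}.
H_{20} = 3.5977, so E[T] = 71.9548.

71.955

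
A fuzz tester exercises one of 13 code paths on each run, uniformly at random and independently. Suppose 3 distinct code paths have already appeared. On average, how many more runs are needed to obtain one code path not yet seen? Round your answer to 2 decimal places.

1.30

Each run yields a new code path with probability (13-3)/13 = 10/13, so the wait is geometric with mean 13/10.
E = 13/10 = 1.300.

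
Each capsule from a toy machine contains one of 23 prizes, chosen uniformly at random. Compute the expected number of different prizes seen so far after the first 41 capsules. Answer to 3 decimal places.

For each prize, P(seen in 41 capsules) = 1 - (22/23)^41 = 0.8384.
By linearity of expectation, E[distinct seen] = 23·(1 - (22/23)^41) = 19.2828.

19.283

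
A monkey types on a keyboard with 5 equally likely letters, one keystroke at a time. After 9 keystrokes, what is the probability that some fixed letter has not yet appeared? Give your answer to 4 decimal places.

Each keystroke misses the fixed letter with probability (5-1)/5 = 4/5, independently.
P(still missing after 9) = (4/5)^9 = 0.13422.

0.1342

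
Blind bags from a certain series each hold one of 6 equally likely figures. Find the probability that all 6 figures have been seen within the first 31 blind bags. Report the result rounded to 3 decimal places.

0.979

By inclusion–exclusion over which figures are missing,
P(all seen) = Σ_{j=0}^{6} (-1)^j C(6,j)((6-j)/6)^31
= 1.0000 - 0.0211 + 0.0001 - 0.0000 + 0.0000 - 0.0000 + 0.0000
= 0.9790.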